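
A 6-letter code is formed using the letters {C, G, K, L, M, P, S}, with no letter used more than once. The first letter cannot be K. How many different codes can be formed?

4320

The first letter has 7−1 = 6 choices (anything except K).
The remaining 5 letters are filled from the other 6 symbols without repetition: 6 × 5 × 4 × 3 × 2 = 720.
Total: 6 × 720 = 4320.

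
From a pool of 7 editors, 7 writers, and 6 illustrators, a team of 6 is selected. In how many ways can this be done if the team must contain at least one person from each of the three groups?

32340

Total 6-person selections from all 20: C(20,6) = 38760.
Selections missing a whole group: no editors → C(13,6) = 1716; no writers → C(13,6) = 1716; no illustrators → C(14,6) = 3003.
Add back selections omitting two groups (i.e. drawn from a single group): C(7,6) + C(7,6) + C(6,6) = 15.
By inclusion–exclusion: 38760 − 6435 + 15 = 32340.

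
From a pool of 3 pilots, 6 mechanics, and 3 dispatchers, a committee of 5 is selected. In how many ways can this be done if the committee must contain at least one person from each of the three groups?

Unrestricted: C(12,5) = 792 ways to pick any 5 of the 12.
Selections missing a whole group: no pilots → C(9,5) = 126; no mechanics → C(6,5) = 6; no dispatchers → C(9,5) = 126.
Add back selections omitting two groups (i.e. drawn from a single group): C(3,5) + C(6,5) + C(3,5) = 6.
By inclusion–exclusion: 792 − 258 + 6 = 540.

540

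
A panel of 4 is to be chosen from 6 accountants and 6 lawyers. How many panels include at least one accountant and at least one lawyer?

465

Total 4-person selections from all 12: C(12,4) = 495.
Subtract selections that omit an entire group: no accountants → C(6,4) = 15; no lawyers → C(6,4) = 15.
Both groups omitted at once is impossible, so 495 − 30 = 465.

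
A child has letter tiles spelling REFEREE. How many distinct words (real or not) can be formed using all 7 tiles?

The 7 letters of REFEREE have repeats: E appearing 4 times and R appearing twice.
Dividing 7! = 5040 by 4!·2! = 48 for the repeated letters gives 105.

105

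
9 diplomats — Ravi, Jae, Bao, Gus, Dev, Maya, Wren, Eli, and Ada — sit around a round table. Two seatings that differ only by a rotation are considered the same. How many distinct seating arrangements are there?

Seat Ravi anywhere (absorbing the rotational symmetry), then permute the other 8: (8)! = 40320.

40320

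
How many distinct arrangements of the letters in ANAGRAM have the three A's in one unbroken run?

120

Treat the 3 copies of A as a single block. The multiset to arrange is then {AAA, G, M, N, R}, 5 items in all.
All 5 items are distinct, so there are (5)! = 120 arrangements.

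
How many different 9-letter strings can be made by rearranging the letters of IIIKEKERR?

7560

IIIKEKERR has 9 letters with E appearing twice, I appearing 3 times, K appearing twice, and R appearing twice.
The number of distinct arrangements is 9!/(3!·2!·2!·2!) = 362880/48 = 7560.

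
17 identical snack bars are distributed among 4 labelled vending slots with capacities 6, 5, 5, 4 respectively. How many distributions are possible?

By stars and bars, unrestricted non-negative solutions to x_1+…+x_4 = 17 number C(17+3,3) = 1140.
Subtract solutions that violate a single cap (substitute x_i' = x_i − (cap_i+1)): x_1 ≥ 7 gives C(13,3) = 286; x_2 ≥ 6 gives C(14,3) = 364; x_3 ≥ 6 gives C(14,3) = 364; x_4 ≥ 5 gives C(15,3) = 455. Together 1469.
Add back pairs where two caps are both exceeded: 35 + 35 + 56 + 56 + 84 + 84 = 350.
Subtract triples: 0 + 0 + 0 + 1 = 1.
By inclusion–exclusion the count is 1140 − 1469 + 350 − 1 = 20.

20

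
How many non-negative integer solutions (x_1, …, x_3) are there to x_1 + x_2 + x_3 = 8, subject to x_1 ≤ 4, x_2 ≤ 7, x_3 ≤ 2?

14

Ignoring the caps, the number of non-negative solutions to x_1+…+x_3 = 8 is C(10,2) = 45.
Subtract solutions that violate a single cap (substitute x_i' = x_i − (cap_i+1)): x_1 ≥ 5 gives C(5,2) = 10; x_2 ≥ 8 gives C(2,2) = 1; x_3 ≥ 3 gives C(7,2) = 21. Together 32.
Add back pairs where two caps are both exceeded: 0 + 1 + 0 = 1.
By inclusion–exclusion the count is 45 − 32 + 1 = 14.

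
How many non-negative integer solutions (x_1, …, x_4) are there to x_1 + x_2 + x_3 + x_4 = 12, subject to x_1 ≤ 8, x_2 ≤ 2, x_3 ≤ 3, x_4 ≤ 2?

18

Ignoring the caps, the number of non-negative solutions to x_1+…+x_4 = 12 is C(15,3) = 455.
Subtract solutions that violate a single cap (substitute x_i' = x_i − (cap_i+1)): x_1 ≥ 9 gives C(6,3) = 20; x_2 ≥ 3 gives C(12,3) = 220; x_3 ≥ 4 gives C(11,3) = 165; x_4 ≥ 3 gives C(12,3) = 220. Together 625.
Add back pairs where two caps are both exceeded: 1 + 0 + 1 + 56 + 84 + 56 = 198.
Subtract triples: 0 + 0 + 0 + 10 = 10.
By inclusion–exclusion the count is 455 − 625 + 198 − 10 = 18.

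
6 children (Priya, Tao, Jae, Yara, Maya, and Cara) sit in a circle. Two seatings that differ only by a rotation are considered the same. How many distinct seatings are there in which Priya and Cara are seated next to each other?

Glue Priya and Cara into a block (2 internal orders). Seating 5 units around a circle gives (4)! arrangements.
So 2 × (4)! = 2 × 24 = 48.

48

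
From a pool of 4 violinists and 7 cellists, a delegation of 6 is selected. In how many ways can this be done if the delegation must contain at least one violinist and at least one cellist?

455

Total 6-person selections from all 11: C(11,6) = 462.
Selections missing a whole group: no violinists → C(7,6) = 7; no cellists → C(4,6) = 0.
Both groups omitted at once is impossible, so 462 − 7 = 455.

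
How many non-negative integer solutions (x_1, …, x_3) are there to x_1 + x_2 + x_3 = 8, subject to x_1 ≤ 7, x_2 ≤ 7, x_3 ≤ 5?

Without the upper bounds there are C(10,2) = 45 ways to split 8 among 3 variables.
Subtract solutions that violate a single cap (substitute x_i' = x_i − (cap_i+1)): x_1 ≥ 8 gives C(2,2) = 1; x_2 ≥ 8 gives C(2,2) = 1; x_3 ≥ 6 gives C(4,2) = 6. Together 8.
No two caps can be exceeded simultaneously, so the pair terms are all 0.
By inclusion–exclusion the count is 45 − 8 + 0 = 37.

37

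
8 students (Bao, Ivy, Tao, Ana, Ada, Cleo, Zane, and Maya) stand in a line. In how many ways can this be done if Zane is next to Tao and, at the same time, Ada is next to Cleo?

2880

Treat {Zane,Tao} as one block (2 orders) and {Ada,Cleo} as another (2 orders).
That leaves 6 units to arrange: 2 × 2 × 6! = 4 × 720 = 2880.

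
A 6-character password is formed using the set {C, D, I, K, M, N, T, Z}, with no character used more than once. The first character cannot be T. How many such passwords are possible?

The first character has 8−1 = 7 choices (anything except T).
The remaining 5 characters are filled from the other 7 symbols without repetition: 7 × 6 × 5 × 4 × 3 = 2520.
Total: 7 × 2520 = 17640.

17640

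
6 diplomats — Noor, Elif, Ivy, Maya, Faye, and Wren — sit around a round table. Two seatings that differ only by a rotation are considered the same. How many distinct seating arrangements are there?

120

Seat Noor anywhere (absorbing the rotational symmetry), then permute the other 5: (5)! = 120.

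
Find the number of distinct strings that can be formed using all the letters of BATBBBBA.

168

BATBBBBA has 8 letters with A appearing twice and B appearing 5 times.
So there are 8! / (5!·2!) = 168 distinguishable arrangements.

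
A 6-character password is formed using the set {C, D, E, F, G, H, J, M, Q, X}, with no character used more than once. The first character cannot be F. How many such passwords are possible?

136080

The first character has 10−1 = 9 choices (anything except F).
The remaining 5 characters are filled from the other 9 symbols without repetition: 9 × 8 × 7 × 6 × 5 = 15120.
Total: 9 × 15120 = 136080.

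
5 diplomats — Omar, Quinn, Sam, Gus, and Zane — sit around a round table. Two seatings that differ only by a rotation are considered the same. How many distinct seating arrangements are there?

Around a circle, 5 distinct people have 5!/5 = (4)! = 24 rotationally distinct seatings.

24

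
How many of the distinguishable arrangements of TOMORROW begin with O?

1260

Fix O in the first position and arrange the remaining 7 letters.
Those 7 letters have O appearing twice and R appearing twice, giving (7)!/(2!·2!) = 1260.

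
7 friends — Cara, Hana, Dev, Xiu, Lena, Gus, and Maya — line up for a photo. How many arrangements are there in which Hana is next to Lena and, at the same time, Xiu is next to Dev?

480

Treat {Hana,Lena} as one block (2 orders) and {Xiu,Dev} as another (2 orders).
That leaves 5 units to arrange: 2 × 2 × 5! = 4 × 120 = 480.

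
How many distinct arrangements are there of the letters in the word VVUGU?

The 5 letters of VVUGU have repeats: U appearing twice and V appearing twice.
So there are 5! / (2!·2!) = 30 distinguishable arrangements.

30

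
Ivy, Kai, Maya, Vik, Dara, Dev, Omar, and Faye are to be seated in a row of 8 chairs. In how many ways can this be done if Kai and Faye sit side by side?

Glue Kai and Faye into one block (2 internal orders), leaving 7 units to arrange in a row.
That gives 2 × 7! = 2 × 5040 = 10080.

10080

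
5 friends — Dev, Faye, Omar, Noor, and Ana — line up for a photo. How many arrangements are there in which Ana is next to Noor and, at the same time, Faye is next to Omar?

Treat {Ana,Noor} as one block (2 orders) and {Faye,Omar} as another (2 orders).
That leaves 3 units to arrange: 2 × 2 × 3! = 4 × 6 = 24.

24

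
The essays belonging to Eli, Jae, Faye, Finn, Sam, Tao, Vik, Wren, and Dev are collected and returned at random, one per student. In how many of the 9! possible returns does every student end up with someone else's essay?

This is the derangement count D_9: permutations of 9 items with no fixed point.
By inclusion–exclusion this is Σ_{j=0}^{9} (−1)^j C(9,j)·(9−j)!.
Computing: 362880 − 362880 + 181440 − 60480 + 15120 − 3024 + 504 − 72 + 9 − 1 = 133496.

133496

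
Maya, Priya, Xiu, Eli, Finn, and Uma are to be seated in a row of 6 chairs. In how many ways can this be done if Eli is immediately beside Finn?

240

Treat {Eli, Finn} as a single unit. There are 5 units to order, and the pair itself can be ordered 2 ways.
That gives 2 × 5! = 2 × 120 = 240.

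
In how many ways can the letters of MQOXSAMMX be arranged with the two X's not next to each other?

Total arrangements of MQOXSAMMX: 9!/(3!·2!) = 30240.
If the two X's are adjacent, glue them into one block, leaving 8 items to arrange: (8)!/(3!) = 6720 ways.
Subtracting, 30240 − 6720 = 23520 arrangements keep the X's apart.

23520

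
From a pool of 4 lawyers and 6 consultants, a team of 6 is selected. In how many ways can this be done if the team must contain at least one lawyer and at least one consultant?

209

Total 6-person selections from all 10: C(10,6) = 210.
Subtract selections that omit an entire group: no lawyers → C(6,6) = 1; no consultants → C(4,6) = 0.
Both groups omitted at once is impossible, so 210 − 1 = 209.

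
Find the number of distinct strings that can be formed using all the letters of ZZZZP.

5

Letter multiplicities in ZZZZP: P×1, Z×4.
The number of distinct arrangements is 5!/(4!) = 120/24 = 5.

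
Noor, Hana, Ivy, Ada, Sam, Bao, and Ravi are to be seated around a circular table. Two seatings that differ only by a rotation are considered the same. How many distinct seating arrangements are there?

720

Seat Noor anywhere (absorbing the rotational symmetry), then permute the other 6: (6)! = 720.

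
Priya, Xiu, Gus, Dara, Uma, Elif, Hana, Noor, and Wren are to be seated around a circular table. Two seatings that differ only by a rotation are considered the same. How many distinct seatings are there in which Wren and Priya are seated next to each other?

10080

Glue Wren and Priya into a block (2 internal orders). Seating 8 units around a circle gives (7)! arrangements.
So 2 × (7)! = 2 × 5040 = 10080.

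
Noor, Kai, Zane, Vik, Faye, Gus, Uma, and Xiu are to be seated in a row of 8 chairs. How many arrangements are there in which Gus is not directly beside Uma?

Of the 8! = 40320 arrangements, those with Gus and Uma adjacent number 2 × 7! = 10080 (treat the pair as a block with 2 internal orders).
So 40320 − 10080 = 30240 arrangements keep them apart.

30240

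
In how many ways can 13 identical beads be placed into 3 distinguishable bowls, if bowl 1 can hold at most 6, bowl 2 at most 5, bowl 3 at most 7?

21

By stars and bars, unrestricted non-negative solutions to x_1+…+x_3 = 13 number C(13+2,2) = 105.
Subtract solutions that violate a single cap (substitute x_i' = x_i − (cap_i+1)): x_1 ≥ 7 gives C(8,2) = 28; x_2 ≥ 6 gives C(9,2) = 36; x_3 ≥ 8 gives C(7,2) = 21. Together 85.
Add back pairs where two caps are both exceeded: 1 + 0 + 0 = 1.
By inclusion–exclusion the count is 105 − 85 + 1 = 21.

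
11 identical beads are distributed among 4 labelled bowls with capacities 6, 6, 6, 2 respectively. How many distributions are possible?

106

Without the upper bounds there are C(14,3) = 364 ways to split 11 among 4 bowls.
Subtract solutions that violate a single cap (substitute x_i' = x_i − (cap_i+1)): x_1 ≥ 7 gives C(7,3) = 35; x_2 ≥ 7 gives C(7,3) = 35; x_3 ≥ 7 gives C(7,3) = 35; x_4 ≥ 3 gives C(11,3) = 165. Together 270.
Add back pairs where two caps are both exceeded: 0 + 0 + 4 + 0 + 4 + 4 = 12.
By inclusion–exclusion the count is 364 − 270 + 12 = 106.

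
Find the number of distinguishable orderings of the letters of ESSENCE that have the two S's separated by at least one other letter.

Total arrangements of ESSENCE: 7!/(3!·2!) = 420.
Arrangements with the S's together: treat SS as one letter, giving (6)!/(3!) = 120.
Subtracting, 420 − 120 = 300 arrangements keep the S's apart.

300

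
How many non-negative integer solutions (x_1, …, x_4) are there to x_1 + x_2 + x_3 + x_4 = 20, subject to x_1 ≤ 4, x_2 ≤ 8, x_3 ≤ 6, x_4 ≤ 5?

20

Ignoring the caps, the number of non-negative solutions to x_1+…+x_4 = 20 is C(23,3) = 1771.
Subtract solutions that violate a single cap (substitute x_i' = x_i − (cap_i+1)): x_1 ≥ 5 gives C(18,3) = 816; x_2 ≥ 9 gives C(14,3) = 364; x_3 ≥ 7 gives C(16,3) = 560; x_4 ≥ 6 gives C(17,3) = 680. Together 2420.
Add back pairs where two caps are both exceeded: 84 + 165 + 220 + 35 + 56 + 120 = 680.
Subtract triples: 0 + 1 + 10 + 0 = 11.
By inclusion–exclusion the count is 1771 − 2420 + 680 − 11 = 20.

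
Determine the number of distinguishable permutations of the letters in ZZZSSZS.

35

ZZZSSZS has 7 letters with S appearing 3 times and Z appearing 4 times.
Dividing 7! = 5040 by 4!·3! = 144 for the repeated letters gives 35.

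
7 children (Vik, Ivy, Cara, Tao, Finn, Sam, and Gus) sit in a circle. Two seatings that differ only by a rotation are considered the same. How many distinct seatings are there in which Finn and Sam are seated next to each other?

Glue Finn and Sam into a block (2 internal orders). Seating 6 units around a circle gives (5)! arrangements.
So 2 × (5)! = 2 × 120 = 240.

240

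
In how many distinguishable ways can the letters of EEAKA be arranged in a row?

EEAKA has 5 letters with A appearing twice and E appearing twice.
So there are 5! / (2!·2!) = 30 distinguishable arrangements.

30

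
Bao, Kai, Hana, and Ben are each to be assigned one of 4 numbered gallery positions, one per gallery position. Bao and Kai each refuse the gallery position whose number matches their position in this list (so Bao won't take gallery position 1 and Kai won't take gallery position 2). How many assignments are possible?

Let Aᵢ (for i ∈ {1, 2}) be the placements that put person i in their forbidden gallery position. Any j of these fix j positions, leaving (4−j)! ways to fill the rest, and there are C(2,j) ways to pick which j.
By inclusion–exclusion, the number of valid placements is Σ_{j=0}^{2} (−1)^j C(2,j)·(4−j)!.
Computing: 24 − 12 + 2 = 14.

14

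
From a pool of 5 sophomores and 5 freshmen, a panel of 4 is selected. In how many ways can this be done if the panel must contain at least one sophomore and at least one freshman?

With no constraint there are C(10,4) = 210 possible selections.
Selections missing a whole group: no sophomores → C(5,4) = 5; no freshmen → C(5,4) = 5.
Both groups omitted at once is impossible, so 210 − 10 = 200.

200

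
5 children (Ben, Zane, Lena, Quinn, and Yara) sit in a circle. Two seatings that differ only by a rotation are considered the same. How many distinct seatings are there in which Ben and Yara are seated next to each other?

12

Treat {Ben, Yara} as one unit (2 internal orders) and seat the resulting 4 units around the table: (3)! circular arrangements.
So 2 × (3)! = 2 × 6 = 12.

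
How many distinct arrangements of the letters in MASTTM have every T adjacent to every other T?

Treat the 2 copies of T as a single block. The multiset to arrange is then {TT, A, M, M, S}, 5 items in all.
That gives (5)!/(2!) = 60 arrangements.

60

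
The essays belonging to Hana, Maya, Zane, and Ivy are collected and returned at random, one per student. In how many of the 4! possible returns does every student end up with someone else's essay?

Count assignments avoiding every fixed point. For any j of the 4 students fixed to their own essay, the other 4−j can be arranged in (4−j)! ways.
By inclusion–exclusion this is Σ_{j=0}^{4} (−1)^j C(4,j)·(4−j)!.
Computing: 24 − 24 + 12 − 4 + 1 = 9.

9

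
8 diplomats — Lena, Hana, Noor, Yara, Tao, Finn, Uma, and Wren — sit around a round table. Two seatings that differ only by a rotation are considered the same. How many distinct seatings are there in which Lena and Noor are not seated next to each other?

All circular seatings of 8 people number (7)! = 5040.
Seatings with Lena beside Noor: treat them as a block with 2 internal orders, giving 2 × (6)! = 1440.
Subtracting, 5040 − 1440 = 3600.

3600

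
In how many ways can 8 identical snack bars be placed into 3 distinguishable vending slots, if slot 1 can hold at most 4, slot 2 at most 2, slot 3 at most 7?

By stars and bars, unrestricted non-negative solutions to x_1+…+x_3 = 8 number C(8+2,2) = 45.
Subtract solutions that violate a single cap (substitute x_i' = x_i − (cap_i+1)): x_1 ≥ 5 gives C(5,2) = 10; x_2 ≥ 3 gives C(7,2) = 21; x_3 ≥ 8 gives C(2,2) = 1. Together 32.
Add back pairs where two caps are both exceeded: 1 + 0 + 0 = 1.
By inclusion–exclusion the count is 45 − 32 + 1 = 14.

14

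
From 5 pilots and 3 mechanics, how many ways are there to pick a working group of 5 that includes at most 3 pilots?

40

Split by how many pilots are chosen (0 through 3).
Sum: C(5,0)·C(3,5) + C(5,1)·C(3,4) + C(5,2)·C(3,3) + C(5,3)·C(3,2) = 0 + 0 + 10 + 30 = 40.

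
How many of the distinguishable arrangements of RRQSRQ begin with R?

With the first slot taken by R, it remains to arrange the other 5 letters (RQSRQ).
Those 5 letters have Q appearing twice and R appearing twice, giving (5)!/(2!·2!) = 30.

30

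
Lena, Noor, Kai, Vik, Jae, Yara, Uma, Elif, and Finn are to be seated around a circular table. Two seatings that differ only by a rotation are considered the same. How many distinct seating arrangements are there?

Seat Lena anywhere (absorbing the rotational symmetry), then permute the other 8: (8)! = 40320.

40320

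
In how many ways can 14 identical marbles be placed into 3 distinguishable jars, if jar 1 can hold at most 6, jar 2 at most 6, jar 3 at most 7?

By stars and bars, unrestricted non-negative solutions to x_1+…+x_3 = 14 number C(14+2,2) = 120.
Subtract solutions that violate a single cap (substitute x_i' = x_i − (cap_i+1)): x_1 ≥ 7 gives C(9,2) = 36; x_2 ≥ 7 gives C(9,2) = 36; x_3 ≥ 8 gives C(8,2) = 28. Together 100.
Add back pairs where two caps are both exceeded: 1 + 0 + 0 = 1.
By inclusion–exclusion the count is 120 − 100 + 1 = 21.

21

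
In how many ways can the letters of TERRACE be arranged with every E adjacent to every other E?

Treat the 2 copies of E as a single block. The multiset to arrange is then {EE, A, C, R, R, T}, 6 items in all.
That gives (6)!/(2!) = 360 arrangements.

360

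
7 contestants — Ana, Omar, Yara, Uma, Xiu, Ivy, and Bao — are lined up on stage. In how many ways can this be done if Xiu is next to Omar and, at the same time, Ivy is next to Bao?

480

Treat {Xiu,Omar} as one block (2 orders) and {Ivy,Bao} as another (2 orders).
That leaves 5 units to arrange: 2 × 2 × 5! = 4 × 120 = 480.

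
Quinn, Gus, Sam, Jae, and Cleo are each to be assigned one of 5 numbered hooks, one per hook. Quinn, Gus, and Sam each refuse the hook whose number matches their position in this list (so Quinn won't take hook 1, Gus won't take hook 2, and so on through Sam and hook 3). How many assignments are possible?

Let Aᵢ (for i ∈ {1, 2, 3}) be the placements that put person i in their forbidden hook. Any j of these fix j positions, leaving (5−j)! ways to fill the rest, and there are C(3,j) ways to pick which j.
By inclusion–exclusion, the number of valid placements is Σ_{j=0}^{3} (−1)^j C(3,j)·(5−j)!.
Computing: 120 − 72 + 18 − 2 = 64.

64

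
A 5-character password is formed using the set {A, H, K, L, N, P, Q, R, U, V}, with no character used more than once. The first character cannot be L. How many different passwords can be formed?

27216

The first character has 10−1 = 9 choices (anything except L).
The remaining 4 characters are filled from the other 9 symbols without repetition: 9 × 8 × 7 × 6 = 3024.
Total: 9 × 3024 = 27216.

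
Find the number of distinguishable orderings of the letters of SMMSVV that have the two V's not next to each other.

60

Total arrangements of SMMSVV: 6!/(2!·2!·2!) = 90.
Arrangements with the V's together: treat VV as one letter, giving (5)!/(2!·2!) = 30.
Subtracting, 90 − 30 = 60 arrangements keep the V's apart.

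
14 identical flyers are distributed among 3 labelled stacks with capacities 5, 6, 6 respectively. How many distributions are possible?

10

By stars and bars, unrestricted non-negative solutions to x_1+…+x_3 = 14 number C(14+2,2) = 120.
Subtract solutions that violate a single cap (substitute x_i' = x_i − (cap_i+1)): x_1 ≥ 6 gives C(10,2) = 45; x_2 ≥ 7 gives C(9,2) = 36; x_3 ≥ 7 gives C(9,2) = 36. Together 117.
Add back pairs where two caps are both exceeded: 3 + 3 + 1 = 7.
By inclusion–exclusion the count is 120 − 117 + 7 = 10.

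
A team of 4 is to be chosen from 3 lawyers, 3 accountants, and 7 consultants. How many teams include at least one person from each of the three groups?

315

Unrestricted: C(13,4) = 715 ways to pick any 4 of the 13.
Selections missing a whole group: no lawyers → C(10,4) = 210; no accountants → C(10,4) = 210; no consultants → C(6,4) = 15.
Add back selections omitting two groups (i.e. drawn from a single group): C(3,4) + C(3,4) + C(7,4) = 35.
By inclusion–exclusion: 715 − 435 + 35 = 315.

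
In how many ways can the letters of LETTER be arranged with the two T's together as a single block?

60

Treat the 2 copies of T as a single block. The multiset to arrange is then {TT, E, E, L, R}, 5 items in all.
That gives (5)!/(2!) = 60 arrangements.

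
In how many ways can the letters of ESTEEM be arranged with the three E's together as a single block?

24

Treat the 3 copies of E as a single block. The multiset to arrange is then {EEE, M, S, T}, 4 items in all.
All 4 items are distinct, so there are (4)! = 24 arrangements.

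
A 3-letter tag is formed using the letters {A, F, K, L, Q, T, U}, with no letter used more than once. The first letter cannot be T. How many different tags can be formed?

The first letter has 7−1 = 6 choices (anything except T).
The remaining 2 letters are filled from the other 6 symbols without repetition: 6 × 5 = 30.
Total: 6 × 30 = 180.

180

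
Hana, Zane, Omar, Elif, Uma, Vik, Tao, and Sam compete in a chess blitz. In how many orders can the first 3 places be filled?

This is an ordered selection of 3 from 8: P(8,3).
That gives 8 × 7 × 6 = 336.

336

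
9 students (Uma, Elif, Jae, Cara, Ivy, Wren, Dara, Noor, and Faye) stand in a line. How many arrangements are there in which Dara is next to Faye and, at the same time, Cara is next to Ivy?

Treat {Dara,Faye} as one block (2 orders) and {Cara,Ivy} as another (2 orders).
That leaves 7 units to arrange: 2 × 2 × 7! = 4 × 5040 = 20160.

20160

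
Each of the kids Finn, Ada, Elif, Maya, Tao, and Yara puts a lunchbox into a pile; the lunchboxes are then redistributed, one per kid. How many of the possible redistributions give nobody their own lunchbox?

Count assignments avoiding every fixed point. For any j of the 6 kids fixed to their own lunchbox, the other 6−j can be arranged in (6−j)! ways.
By inclusion–exclusion this is Σ_{j=0}^{6} (−1)^j C(6,j)·(6−j)!.
Computing: 720 − 720 + 360 − 120 + 30 − 6 + 1 = 265.

265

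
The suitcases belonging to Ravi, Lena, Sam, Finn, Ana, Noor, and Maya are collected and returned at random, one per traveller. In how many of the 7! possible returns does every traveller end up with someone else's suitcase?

Count assignments avoiding every fixed point. For any j of the 7 travellers fixed to their own suitcase, the other 7−j can be arranged in (7−j)! ways.
By inclusion–exclusion this is Σ_{j=0}^{7} (−1)^j C(7,j)·(7−j)!.
Computing: 5040 − 5040 + 2520 − 840 + 210 − 42 + 7 − 1 = 1854.

1854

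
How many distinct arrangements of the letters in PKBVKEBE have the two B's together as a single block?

1260

Treat the 2 copies of B as a single block. The multiset to arrange is then {BB, E, E, K, K, P, V}, 7 items in all.
That gives (7)!/(2!·2!) = 1260 arrangements.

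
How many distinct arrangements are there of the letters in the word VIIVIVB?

140

The 7 letters of VIIVIVB have repeats: I appearing 3 times and V appearing 3 times.
So there are 7! / (3!·3!) = 140 distinguishable arrangements.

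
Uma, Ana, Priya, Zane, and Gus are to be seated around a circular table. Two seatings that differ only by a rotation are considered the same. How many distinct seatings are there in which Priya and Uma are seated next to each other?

Treat {Priya, Uma} as one unit (2 internal orders) and seat the resulting 4 units around the table: (3)! circular arrangements.
So 2 × (3)! = 2 × 6 = 12.

12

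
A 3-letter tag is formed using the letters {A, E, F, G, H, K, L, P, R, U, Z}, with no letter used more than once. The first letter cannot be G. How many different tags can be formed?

900

The first letter has 11−1 = 10 choices (anything except G).
The remaining 2 letters are filled from the other 10 symbols without repetition: 10 × 9 = 90.
Total: 10 × 90 = 900.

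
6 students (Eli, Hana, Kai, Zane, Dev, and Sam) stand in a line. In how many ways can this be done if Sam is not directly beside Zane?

480

Of the 6! = 720 arrangements, those with Sam and Zane adjacent number 2 × 5! = 240 (treat the pair as a block with 2 internal orders).
Complementary counting: 720 − 240 = 480.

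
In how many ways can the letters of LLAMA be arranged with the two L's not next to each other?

18

Total arrangements of LLAMA: 5!/(2!·2!) = 30.
If the two L's are adjacent, glue them into one block, leaving 4 items to arrange: (4)!/(2!) = 12 ways.
Hence 30 − 12 = 18.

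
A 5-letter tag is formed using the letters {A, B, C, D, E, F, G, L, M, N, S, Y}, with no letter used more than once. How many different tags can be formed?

95040

With no repetition, fill the 5 letters in order: 12 choices, then 11, down to 8.
12 × 11 × 10 × 9 × 8 = 95040.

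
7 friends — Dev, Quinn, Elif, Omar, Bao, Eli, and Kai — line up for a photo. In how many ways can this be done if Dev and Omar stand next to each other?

1440

Treat {Dev, Omar} as a single unit. There are 6 units to order, and the pair itself can be ordered 2 ways.
That gives 2 × 6! = 2 × 720 = 1440.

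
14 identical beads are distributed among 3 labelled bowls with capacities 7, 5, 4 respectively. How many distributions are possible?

Without the upper bounds there are C(16,2) = 120 ways to split 14 among 3 bowls.
Subtract solutions that violate a single cap (substitute x_i' = x_i − (cap_i+1)): x_1 ≥ 8 gives C(8,2) = 28; x_2 ≥ 6 gives C(10,2) = 45; x_3 ≥ 5 gives C(11,2) = 55. Together 128.
Add back pairs where two caps are both exceeded: 1 + 3 + 10 = 14.
By inclusion–exclusion the count is 120 − 128 + 14 = 6.

6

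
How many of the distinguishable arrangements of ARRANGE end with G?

180

With the last slot taken by G, it remains to arrange the other 6 letters (ARRANE).
Those 6 letters have A appearing twice and R appearing twice, giving (6)!/(2!·2!) = 180.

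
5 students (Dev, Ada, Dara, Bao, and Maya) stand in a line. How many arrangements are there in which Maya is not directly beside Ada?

Of the 5! = 120 arrangements, those with Maya and Ada adjacent number 2 × 4! = 48 (treat the pair as a block with 2 internal orders).
So 120 − 48 = 72 arrangements keep them apart.

72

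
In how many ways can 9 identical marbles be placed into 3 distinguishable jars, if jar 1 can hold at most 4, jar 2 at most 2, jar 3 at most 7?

By stars and bars, unrestricted non-negative solutions to x_1+…+x_3 = 9 number C(9+2,2) = 55.
Subtract solutions that violate a single cap (substitute x_i' = x_i − (cap_i+1)): x_1 ≥ 5 gives C(6,2) = 15; x_2 ≥ 3 gives C(8,2) = 28; x_3 ≥ 8 gives C(3,2) = 3. Together 46.
Add back pairs where two caps are both exceeded: 3 + 0 + 0 = 3.
By inclusion–exclusion the count is 55 − 46 + 3 = 12.

12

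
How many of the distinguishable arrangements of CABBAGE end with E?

Fix E in the last position and arrange the remaining 6 letters.
Those 6 letters have A appearing twice and B appearing twice, giving (6)!/(2!·2!) = 180.

180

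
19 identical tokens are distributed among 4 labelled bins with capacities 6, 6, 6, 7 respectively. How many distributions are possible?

84

By stars and bars, unrestricted non-negative solutions to x_1+…+x_4 = 19 number C(19+3,3) = 1540.
Subtract solutions that violate a single cap (substitute x_i' = x_i − (cap_i+1)): x_1 ≥ 7 gives C(15,3) = 455; x_2 ≥ 7 gives C(15,3) = 455; x_3 ≥ 7 gives C(15,3) = 455; x_4 ≥ 8 gives C(14,3) = 364. Together 1729.
Add back pairs where two caps are both exceeded: 56 + 56 + 35 + 56 + 35 + 35 = 273.
By inclusion–exclusion the count is 1540 − 1729 + 273 = 84.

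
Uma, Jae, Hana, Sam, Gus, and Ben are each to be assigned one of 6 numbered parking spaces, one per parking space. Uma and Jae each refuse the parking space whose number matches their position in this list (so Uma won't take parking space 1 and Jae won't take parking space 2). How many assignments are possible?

Let Aᵢ (for i ∈ {1, 2}) be the placements that put person i in their forbidden parking space. Any j of these fix j positions, leaving (6−j)! ways to fill the rest, and there are C(2,j) ways to pick which j.
By inclusion–exclusion, the number of valid placements is Σ_{j=0}^{2} (−1)^j C(2,j)·(6−j)!.
Computing: 720 − 240 + 24 = 504.

504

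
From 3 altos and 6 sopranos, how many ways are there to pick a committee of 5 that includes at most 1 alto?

51

Split by how many altos are chosen (0 through 1).
Sum: C(3,0)·C(6,5) + C(3,1)·C(6,4) = 6 + 45 = 51.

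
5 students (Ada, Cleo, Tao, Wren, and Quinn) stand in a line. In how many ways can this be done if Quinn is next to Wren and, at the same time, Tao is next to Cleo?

Treat {Quinn,Wren} as one block (2 orders) and {Tao,Cleo} as another (2 orders).
That leaves 3 units to arrange: 2 × 2 × 3! = 4 × 6 = 24.

24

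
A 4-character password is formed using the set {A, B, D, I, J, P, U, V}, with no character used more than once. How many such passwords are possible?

With no repetition, fill the 4 characters in order: 8 choices, then 7, down to 5.
8 × 7 × 6 × 5 = 1680.

1680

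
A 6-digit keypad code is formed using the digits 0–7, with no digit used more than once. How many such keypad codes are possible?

20160

This is a permutation of 6 out of 8: P(8,6) = 8!/2!.
That product is 8 × 7 × 6 × 5 × 4 × 3 = 20160.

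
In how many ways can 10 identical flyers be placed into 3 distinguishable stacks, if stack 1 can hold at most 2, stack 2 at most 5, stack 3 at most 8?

15

By stars and bars, unrestricted non-negative solutions to x_1+…+x_3 = 10 number C(10+2,2) = 66.
Subtract solutions that violate a single cap (substitute x_i' = x_i − (cap_i+1)): x_1 ≥ 3 gives C(9,2) = 36; x_2 ≥ 6 gives C(6,2) = 15; x_3 ≥ 9 gives C(3,2) = 3. Together 54.
Add back pairs where two caps are both exceeded: 3 + 0 + 0 = 3.
By inclusion–exclusion the count is 66 − 54 + 3 = 15.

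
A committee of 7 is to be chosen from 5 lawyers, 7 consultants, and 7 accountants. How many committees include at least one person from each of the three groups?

Total 7-person selections from all 19: C(19,7) = 50388.
Selections missing a whole group: no lawyers → C(14,7) = 3432; no consultants → C(12,7) = 792; no accountants → C(12,7) = 792.
Add back selections omitting two groups (i.e. drawn from a single group): C(5,7) + C(7,7) + C(7,7) = 2.
By inclusion–exclusion: 50388 − 5016 + 2 = 45374.

45374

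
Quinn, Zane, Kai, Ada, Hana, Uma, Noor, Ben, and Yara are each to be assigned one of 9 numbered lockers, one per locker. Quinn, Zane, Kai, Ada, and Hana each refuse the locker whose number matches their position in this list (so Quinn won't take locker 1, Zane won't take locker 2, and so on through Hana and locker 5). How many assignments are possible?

205056

Let Aᵢ (for 1 ≤ i ≤ 5) be the placements that put person i in their forbidden locker. Any j of these fix j positions, leaving (9−j)! ways to fill the rest, and there are C(5,j) ways to pick which j.
By inclusion–exclusion, the number of valid placements is Σ_{j=0}^{5} (−1)^j C(5,j)·(9−j)!.
Computing: 362880 − 201600 + 50400 − 7200 + 600 − 24 = 205056.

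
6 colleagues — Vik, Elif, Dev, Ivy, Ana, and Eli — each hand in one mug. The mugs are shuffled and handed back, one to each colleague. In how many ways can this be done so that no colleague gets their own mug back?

265

Count assignments avoiding every fixed point. For any j of the 6 colleagues fixed to their own mug, the other 6−j can be arranged in (6−j)! ways.
By inclusion–exclusion this is Σ_{j=0}^{6} (−1)^j C(6,j)·(6−j)!.
Computing: 720 − 720 + 360 − 120 + 30 − 6 + 1 = 265.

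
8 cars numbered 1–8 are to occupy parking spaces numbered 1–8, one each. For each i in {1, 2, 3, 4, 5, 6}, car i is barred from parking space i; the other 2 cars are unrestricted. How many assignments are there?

18806

Let Aᵢ (for 1 ≤ i ≤ 6) be the placements that put car i in its forbidden parking space. Any j of these fix j positions, leaving (8−j)! ways to fill the rest, and there are C(6,j) ways to pick which j.
By inclusion–exclusion, the number of valid placements is Σ_{j=0}^{6} (−1)^j C(6,j)·(8−j)!.
Computing: 40320 − 30240 + 10800 − 2400 + 360 − 36 + 2 = 18806.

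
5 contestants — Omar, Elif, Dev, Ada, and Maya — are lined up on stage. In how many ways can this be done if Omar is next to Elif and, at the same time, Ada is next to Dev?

24

Treat {Omar,Elif} as one block (2 orders) and {Ada,Dev} as another (2 orders).
That leaves 3 units to arrange: 2 × 2 × 3! = 4 × 6 = 24.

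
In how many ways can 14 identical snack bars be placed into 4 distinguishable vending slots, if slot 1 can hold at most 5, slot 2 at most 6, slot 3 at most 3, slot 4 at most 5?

52

By stars and bars, unrestricted non-negative solutions to x_1+…+x_4 = 14 number C(14+3,3) = 680.
Subtract solutions that violate a single cap (substitute x_i' = x_i − (cap_i+1)): x_1 ≥ 6 gives C(11,3) = 165; x_2 ≥ 7 gives C(10,3) = 120; x_3 ≥ 4 gives C(13,3) = 286; x_4 ≥ 6 gives C(11,3) = 165. Together 736.
Add back pairs where two caps are both exceeded: 4 + 35 + 10 + 20 + 4 + 35 = 108.
By inclusion–exclusion the count is 680 − 736 + 108 = 52.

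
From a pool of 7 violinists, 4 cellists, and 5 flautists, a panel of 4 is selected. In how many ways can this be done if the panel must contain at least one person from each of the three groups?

Total 4-person selections from all 16: C(16,4) = 1820.
Subtract selections that omit an entire group: no violinists → C(9,4) = 126; no cellists → C(12,4) = 495; no flautists → C(11,4) = 330.
Add back selections omitting two groups (i.e. drawn from a single group): C(7,4) + C(4,4) + C(5,4) = 41.
By inclusion–exclusion: 1820 − 951 + 41 = 910.

910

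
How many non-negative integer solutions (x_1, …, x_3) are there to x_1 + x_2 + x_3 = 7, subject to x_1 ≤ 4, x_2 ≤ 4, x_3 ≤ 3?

14

Ignoring the caps, the number of non-negative solutions to x_1+…+x_3 = 7 is C(9,2) = 36.
Subtract solutions that violate a single cap (substitute x_i' = x_i − (cap_i+1)): x_1 ≥ 5 gives C(4,2) = 6; x_2 ≥ 5 gives C(4,2) = 6; x_3 ≥ 4 gives C(5,2) = 10. Together 22.
No two caps can be exceeded simultaneously, so the pair terms are all 0.
By inclusion–exclusion the count is 36 − 22 + 0 = 14.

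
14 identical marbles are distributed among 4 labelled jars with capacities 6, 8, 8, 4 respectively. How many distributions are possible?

By stars and bars, unrestricted non-negative solutions to x_1+…+x_4 = 14 number C(14+3,3) = 680.
Subtract solutions that violate a single cap (substitute x_i' = x_i − (cap_i+1)): x_1 ≥ 7 gives C(10,3) = 120; x_2 ≥ 9 gives C(8,3) = 56; x_3 ≥ 9 gives C(8,3) = 56; x_4 ≥ 5 gives C(12,3) = 220. Together 452.
Add back pairs where two caps are both exceeded: 0 + 0 + 10 + 0 + 1 + 1 = 12.
By inclusion–exclusion the count is 680 − 452 + 12 = 240.

240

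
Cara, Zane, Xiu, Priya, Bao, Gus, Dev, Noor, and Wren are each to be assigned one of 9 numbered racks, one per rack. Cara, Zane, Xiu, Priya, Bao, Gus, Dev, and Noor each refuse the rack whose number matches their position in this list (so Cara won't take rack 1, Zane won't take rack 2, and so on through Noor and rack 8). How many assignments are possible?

148329

Let Aᵢ (for 1 ≤ i ≤ 8) be the placements that put person i in their forbidden rack. Any j of these fix j positions, leaving (9−j)! ways to fill the rest, and there are C(8,j) ways to pick which j.
By inclusion–exclusion, the number of valid placements is Σ_{j=0}^{8} (−1)^j C(8,j)·(9−j)!.
Computing: 362880 − 322560 + 141120 − 40320 + 8400 − 1344 + 168 − 16 + 1 = 148329.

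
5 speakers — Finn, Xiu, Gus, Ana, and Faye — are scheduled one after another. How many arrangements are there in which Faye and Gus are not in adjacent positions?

Of the 5! = 120 arrangements, those with Faye and Gus adjacent number 2 × 4! = 48 (treat the pair as a block with 2 internal orders).
So 120 − 48 = 72 arrangements keep them apart.

72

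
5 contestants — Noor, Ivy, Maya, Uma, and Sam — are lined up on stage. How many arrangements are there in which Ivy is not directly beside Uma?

72

There are 5! = 120 arrangements in all. If Ivy and Uma are adjacent, merging them into one block gives 2·(4)! = 48 arrangements.
Complementary counting: 120 − 48 = 72.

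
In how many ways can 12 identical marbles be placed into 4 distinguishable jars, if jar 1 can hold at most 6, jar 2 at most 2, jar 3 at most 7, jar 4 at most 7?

Without the upper bounds there are C(15,3) = 455 ways to split 12 among 4 jars.
Subtract solutions that violate a single cap (substitute x_i' = x_i − (cap_i+1)): x_1 ≥ 7 gives C(8,3) = 56; x_2 ≥ 3 gives C(12,3) = 220; x_3 ≥ 8 gives C(7,3) = 35; x_4 ≥ 8 gives C(7,3) = 35. Together 346.
Add back pairs where two caps are both exceeded: 10 + 0 + 0 + 4 + 4 + 0 = 18.
By inclusion–exclusion the count is 455 − 346 + 18 = 127.

127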